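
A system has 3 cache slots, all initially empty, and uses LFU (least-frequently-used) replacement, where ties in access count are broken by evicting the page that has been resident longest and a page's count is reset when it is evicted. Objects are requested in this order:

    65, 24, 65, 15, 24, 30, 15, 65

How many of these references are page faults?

65: fault, frames {65}
24: fault, frames {65,24}
65: hit
15: fault, frames {65,24,15}
24: hit
30: fault, evict 15, frames {65,24,30}
15: fault, evict 30, frames {65,24,15}
65: hit
Page faults: 5.

5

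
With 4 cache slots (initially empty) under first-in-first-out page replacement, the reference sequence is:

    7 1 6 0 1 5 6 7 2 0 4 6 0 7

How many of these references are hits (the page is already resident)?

7 -> miss, frames {7}
1 -> miss, frames {7,1}
6 -> miss, frames {7,1,6}
0 -> miss, frames {7,1,6,0}
1 -> hit
5 -> miss, evict 7, frames {1,6,0,5}
6 -> hit
7 -> miss, evict 1, frames {6,0,5,7}
2 -> miss, evict 6, frames {0,5,7,2}
0 -> hit
4 -> miss, evict 0, frames {5,7,2,4}
6 -> miss, evict 5, frames {7,2,4,6}
0 -> miss, evict 7, frames {2,4,6,0}
7 -> miss, evict 2, frames {4,6,0,7}
Hits: 3.

3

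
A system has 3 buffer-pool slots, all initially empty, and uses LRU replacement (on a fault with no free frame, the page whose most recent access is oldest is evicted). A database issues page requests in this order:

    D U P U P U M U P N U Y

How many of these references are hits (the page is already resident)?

D -> fault, frames {D}
U -> fault, frames {D,U}
P -> fault, frames {D,U,P}
U -> hit
P -> hit
U -> hit
M -> fault, evict D, frames {P,U,M}
U -> hit
P -> hit
N -> fault, evict M, frames {U,P,N}
U -> hit
Y -> fault, evict P, frames {N,U,Y}
Hits: 6.

6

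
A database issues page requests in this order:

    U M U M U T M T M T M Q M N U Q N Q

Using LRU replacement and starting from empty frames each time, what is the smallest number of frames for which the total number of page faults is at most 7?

f=1: 18 faults
f=2: 9 faults
f=3: 7 faults
f=4: 6 faults
f=5: 5 faults
Smallest f with faults ≤ 7 is 3.

3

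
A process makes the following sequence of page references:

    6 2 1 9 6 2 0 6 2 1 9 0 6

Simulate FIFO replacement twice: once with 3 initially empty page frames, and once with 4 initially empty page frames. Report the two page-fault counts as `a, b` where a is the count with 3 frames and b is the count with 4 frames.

10, 11

3 frames: F F F F F F F . . F F . F → 10 faults.
4 frames: F F F F . . F F F F F F F → 11 faults.
11 > 10: adding a frame increased faults — Belady's anomaly.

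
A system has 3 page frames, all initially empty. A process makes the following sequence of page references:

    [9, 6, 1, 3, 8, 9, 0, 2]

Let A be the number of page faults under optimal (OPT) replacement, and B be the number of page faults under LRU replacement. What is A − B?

Under OPT: F F F F F . F F → 7 faults.
Under LRU: F F F F F F F F → 8 faults.
A − B = 7 − 8 = -1.

-1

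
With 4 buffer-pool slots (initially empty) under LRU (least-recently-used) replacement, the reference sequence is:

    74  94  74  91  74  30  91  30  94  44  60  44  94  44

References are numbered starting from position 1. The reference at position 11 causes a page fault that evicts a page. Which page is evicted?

pos 1: 74: fault, frames {74}
pos 2: 94: fault, frames {74,94}
pos 3: 74: hit
pos 4: 91: fault, frames {94,74,91}
pos 5: 74: hit
pos 6: 30: fault, frames {94,91,74,30}
pos 7: 91: hit
pos 8: 30: hit
pos 9: 94: hit
pos 10: 44: fault, evict 74, frames {91,30,94,44}
pos 11: 60: fault, evict 91, frames {30,94,44,60}
At position 11, page 91 is evicted.

91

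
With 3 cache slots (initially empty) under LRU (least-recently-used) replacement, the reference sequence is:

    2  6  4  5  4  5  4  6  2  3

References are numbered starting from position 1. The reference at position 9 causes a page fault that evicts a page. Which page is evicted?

pos 1: 2: fault, frames {2}
pos 2: 6: fault, frames {2,6}
pos 3: 4: fault, frames {2,6,4}
pos 4: 5: fault, evict 2, frames {6,4,5}
pos 5: 4: hit
pos 6: 5: hit
pos 7: 4: hit
pos 8: 6: hit
pos 9: 2: fault, evict 5, frames {4,6,2}
At position 9, page 5 is evicted.

5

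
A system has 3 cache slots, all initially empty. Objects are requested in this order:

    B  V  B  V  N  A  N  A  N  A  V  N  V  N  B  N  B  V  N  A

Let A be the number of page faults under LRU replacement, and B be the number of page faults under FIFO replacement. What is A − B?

Under LRU: F F . . F F . . . . . . . . F . . . . F → 6 faults.
Under FIFO: F F . . F F . . . . . . . . F . . F F F → 8 faults.
A − B = 6 − 8 = -2.

-2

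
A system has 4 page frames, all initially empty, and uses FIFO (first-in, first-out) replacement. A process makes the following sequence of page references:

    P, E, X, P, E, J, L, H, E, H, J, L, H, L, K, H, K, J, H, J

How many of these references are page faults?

9

P → miss, frames [P]
E → miss, frames [P, E]
X → miss, frames [P, E, X]
P → hit
E → hit
J → miss, frames [P, E, X, J]
L → miss, evict P, frames [E, X, J, L]
H → miss, evict E, frames [X, J, L, H]
E → miss, evict X, frames [J, L, H, E]
H → hit
J → hit
L → hit
H → hit
L → hit
K → miss, evict J, frames [L, H, E, K]
H → hit
K → hit
J → miss, evict L, frames [H, E, K, J]
H → hit
J → hit
Page faults: 9.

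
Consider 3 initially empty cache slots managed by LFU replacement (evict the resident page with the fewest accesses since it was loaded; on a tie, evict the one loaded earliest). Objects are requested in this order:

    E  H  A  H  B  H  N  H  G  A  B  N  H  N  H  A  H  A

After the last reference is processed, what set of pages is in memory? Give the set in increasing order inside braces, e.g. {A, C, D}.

{A, H, N}

E -> fault, frames (E)
H -> fault, frames (E H)
A -> fault, frames (E H A)
H -> hit
B -> fault, evict E, frames (H A B)
H -> hit
N -> fault, evict A, frames (H B N)
H -> hit
G -> fault, evict B, frames (H N G)
A -> fault, evict N, frames (H G A)
B -> fault, evict G, frames (H A B)
N -> fault, evict A, frames (H B N)
H -> hit
N -> hit
H -> hit
A -> fault, evict B, frames (H N A)
H -> hit
A -> hit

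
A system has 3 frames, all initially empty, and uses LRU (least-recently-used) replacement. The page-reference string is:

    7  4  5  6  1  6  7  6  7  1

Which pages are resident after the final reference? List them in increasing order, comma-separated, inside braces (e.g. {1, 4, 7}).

7 → fault, frames {7}
4 → fault, frames {7,4}
5 → fault, frames {7,4,5}
6 → fault, evict 7, frames {4,5,6}
1 → fault, evict 4, frames {5,6,1}
6 → hit
7 → fault, evict 5, frames {1,6,7}
6 → hit
7 → hit
1 → hit

{1, 6, 7}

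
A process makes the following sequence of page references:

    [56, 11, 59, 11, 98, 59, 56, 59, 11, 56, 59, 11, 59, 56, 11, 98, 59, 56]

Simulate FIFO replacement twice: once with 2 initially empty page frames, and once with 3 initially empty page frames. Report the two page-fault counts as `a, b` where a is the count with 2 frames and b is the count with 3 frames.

2 frames: F F F . F . F F F F F F . F . F F F → 14 faults.
3 frames: F F F . F . F . F . F . . . . F . F → 9 faults.
9 < 14: adding a frame reduced faults, as is typical.

14, 9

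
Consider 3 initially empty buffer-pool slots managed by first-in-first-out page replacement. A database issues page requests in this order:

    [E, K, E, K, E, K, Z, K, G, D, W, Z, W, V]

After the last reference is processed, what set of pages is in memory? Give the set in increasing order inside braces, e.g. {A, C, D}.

E → miss, frames (E)
K → miss, frames (E K)
E → hit
K → hit
E → hit
K → hit
Z → miss, frames (E K Z)
K → hit
G → miss, evict E, frames (K Z G)
D → miss, evict K, frames (Z G D)
W → miss, evict Z, frames (G D W)
Z → miss, evict G, frames (D W Z)
W → hit
V → miss, evict D, frames (W Z V)

{V, W, Z}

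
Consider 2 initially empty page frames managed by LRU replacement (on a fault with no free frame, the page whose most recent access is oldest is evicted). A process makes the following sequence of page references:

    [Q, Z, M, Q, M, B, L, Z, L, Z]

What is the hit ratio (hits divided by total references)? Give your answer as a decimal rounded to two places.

Q → miss, frames [Q]
Z → miss, frames [Q, Z]
M → miss, evict Q, frames [Z, M]
Q → miss, evict Z, frames [M, Q]
M → hit
B → miss, evict Q, frames [M, B]
L → miss, evict M, frames [B, L]
Z → miss, evict B, frames [L, Z]
L → hit
Z → hit
Hits: 3 of 10 references → 3/10 = 0.3000.

0.30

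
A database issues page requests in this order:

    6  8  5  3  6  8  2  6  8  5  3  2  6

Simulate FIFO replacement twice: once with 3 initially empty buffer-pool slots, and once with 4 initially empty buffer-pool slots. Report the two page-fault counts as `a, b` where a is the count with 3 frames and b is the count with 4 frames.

10, 11

3 frames: F F F F F F F . . F F . F → 10 faults.
4 frames: F F F F . . F F F F F F F → 11 faults.
11 > 10: adding a frame increased faults — Belady's anomaly.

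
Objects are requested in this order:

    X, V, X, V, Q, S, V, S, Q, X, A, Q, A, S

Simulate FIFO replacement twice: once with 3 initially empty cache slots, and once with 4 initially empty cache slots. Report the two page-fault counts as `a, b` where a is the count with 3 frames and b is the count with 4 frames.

3 frames: F F . . F F . . . F F F . F → 8 faults.
4 frames: F F . . F F . . . . F . . . → 5 faults.
5 < 8: adding a frame reduced faults, as is typical.

8, 5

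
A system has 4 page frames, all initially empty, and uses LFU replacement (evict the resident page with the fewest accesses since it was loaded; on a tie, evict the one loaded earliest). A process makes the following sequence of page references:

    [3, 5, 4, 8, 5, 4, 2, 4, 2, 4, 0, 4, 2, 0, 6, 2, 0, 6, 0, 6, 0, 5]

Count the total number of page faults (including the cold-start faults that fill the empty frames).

3 → miss, frames (3)
5 → miss, frames (3 5)
4 → miss, frames (3 5 4)
8 → miss, frames (3 5 4 8)
5 → hit
4 → hit
2 → miss, evict 3, frames (5 4 8 2)
4 → hit
2 → hit
4 → hit
0 → miss, evict 8, frames (5 4 2 0)
4 → hit
2 → hit
0 → hit
6 → miss, evict 5, frames (4 2 0 6)
2 → hit
0 → hit
6 → hit
0 → hit
6 → hit
0 → hit
5 → miss, evict 6, frames (4 2 0 5)
Page faults: 8.

8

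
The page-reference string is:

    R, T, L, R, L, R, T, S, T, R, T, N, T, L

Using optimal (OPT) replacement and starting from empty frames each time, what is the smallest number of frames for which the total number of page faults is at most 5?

4

f=1: 14 faults
f=2: 8 faults
f=3: 6 faults
f=4: 5 faults
f=5: 5 faults
Smallest f with faults ≤ 5 is 4.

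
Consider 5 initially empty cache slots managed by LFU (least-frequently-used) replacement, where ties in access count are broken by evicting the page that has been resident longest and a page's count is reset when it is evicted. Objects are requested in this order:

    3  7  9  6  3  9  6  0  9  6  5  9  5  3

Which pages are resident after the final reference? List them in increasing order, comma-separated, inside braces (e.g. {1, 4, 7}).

{0, 3, 5, 6, 9}

3: fault, frames {3}
7: fault, frames {3,7}
9: fault, frames {3,7,9}
6: fault, frames {3,7,9,6}
3: hit
9: hit
6: hit
0: fault, frames {3,7,9,6,0}
9: hit
6: hit
5: fault, evict 7, frames {3,9,6,0,5}
9: hit
5: hit
3: hit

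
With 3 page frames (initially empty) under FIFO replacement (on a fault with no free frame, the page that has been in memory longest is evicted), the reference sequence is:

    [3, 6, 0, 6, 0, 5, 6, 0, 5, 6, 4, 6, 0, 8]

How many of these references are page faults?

3 → miss, frames (3)
6 → miss, frames (3 6)
0 → miss, frames (3 6 0)
6 → hit
0 → hit
5 → miss, evict 3, frames (6 0 5)
6 → hit
0 → hit
5 → hit
6 → hit
4 → miss, evict 6, frames (0 5 4)
6 → miss, evict 0, frames (5 4 6)
0 → miss, evict 5, frames (4 6 0)
8 → miss, evict 4, frames (6 0 8)
Page faults: 8.

8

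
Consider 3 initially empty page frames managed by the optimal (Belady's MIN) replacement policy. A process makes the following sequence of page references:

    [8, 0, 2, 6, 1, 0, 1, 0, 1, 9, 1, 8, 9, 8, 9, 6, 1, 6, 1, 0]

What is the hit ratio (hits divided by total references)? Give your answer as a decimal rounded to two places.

0.60

8: miss, frames [8]
0: miss, frames [8, 0]
2: miss, frames [8, 0, 2]
6: miss, evict 2, frames [8, 0, 6]
1: miss, evict 6, frames [8, 0, 1]
0: hit
1: hit
0: hit
1: hit
9: miss, evict 0, frames [8, 1, 9]
1: hit
8: hit
9: hit
8: hit
9: hit
6: miss, evict 9, frames [8, 1, 6]
1: hit
6: hit
1: hit
0: miss, evict 6, frames [8, 1, 0]
Hits: 12 of 20 references → 12/20 = 0.6000.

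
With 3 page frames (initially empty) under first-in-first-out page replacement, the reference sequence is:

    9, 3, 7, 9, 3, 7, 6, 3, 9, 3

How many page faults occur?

6

9 → fault, frames [9]
3 → fault, frames [9, 3]
7 → fault, frames [9, 3, 7]
9 → hit
3 → hit
7 → hit
6 → fault, evict 9, frames [3, 7, 6]
3 → hit
9 → fault, evict 3, frames [7, 6, 9]
3 → fault, evict 7, frames [6, 9, 3]
Page faults: 6.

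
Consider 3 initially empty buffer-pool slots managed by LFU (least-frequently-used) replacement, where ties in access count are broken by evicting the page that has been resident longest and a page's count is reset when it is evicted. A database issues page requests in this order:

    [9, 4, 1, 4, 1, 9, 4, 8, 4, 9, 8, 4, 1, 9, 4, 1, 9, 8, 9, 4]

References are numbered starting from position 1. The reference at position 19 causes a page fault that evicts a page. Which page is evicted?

8

pos 1: 9: fault, frames (9)
pos 2: 4: fault, frames (9 4)
pos 3: 1: fault, frames (9 4 1)
pos 4: 4: hit
pos 5: 1: hit
pos 6: 9: hit
pos 7: 4: hit
pos 8: 8: fault, evict 9, frames (4 1 8)
pos 9: 4: hit
pos 10: 9: fault, evict 8, frames (4 1 9)
pos 11: 8: fault, evict 9, frames (4 1 8)
pos 12: 4: hit
pos 13: 1: hit
pos 14: 9: fault, evict 8, frames (4 1 9)
pos 15: 4: hit
pos 16: 1: hit
pos 17: 9: hit
pos 18: 8: fault, evict 9, frames (4 1 8)
pos 19: 9: fault, evict 8, frames (4 1 9)
At position 19, page 8 is evicted.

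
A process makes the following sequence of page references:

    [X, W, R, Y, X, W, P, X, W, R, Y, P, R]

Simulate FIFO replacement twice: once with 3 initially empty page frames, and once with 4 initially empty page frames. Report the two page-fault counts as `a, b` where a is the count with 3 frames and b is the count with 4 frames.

3 frames: F F F F F F F . . F F . . → 9 faults.
4 frames: F F F F . . F F F F F F . → 10 faults.
10 > 9: adding a frame increased faults — Belady's anomaly.

9, 10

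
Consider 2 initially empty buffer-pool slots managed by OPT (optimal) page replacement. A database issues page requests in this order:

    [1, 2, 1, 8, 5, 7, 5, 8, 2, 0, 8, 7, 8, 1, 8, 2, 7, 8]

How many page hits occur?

6

1: fault, frames (1)
2: fault, frames (1 2)
1: hit
8: fault, evict 1, frames (2 8)
5: fault, evict 2, frames (8 5)
7: fault, evict 8, frames (5 7)
5: hit
8: fault, evict 5, frames (7 8)
2: fault, evict 7, frames (8 2)
0: fault, evict 2, frames (8 0)
8: hit
7: fault, evict 0, frames (8 7)
8: hit
1: fault, evict 7, frames (8 1)
8: hit
2: fault, evict 1, frames (8 2)
7: fault, evict 2, frames (8 7)
8: hit
Hits: 6.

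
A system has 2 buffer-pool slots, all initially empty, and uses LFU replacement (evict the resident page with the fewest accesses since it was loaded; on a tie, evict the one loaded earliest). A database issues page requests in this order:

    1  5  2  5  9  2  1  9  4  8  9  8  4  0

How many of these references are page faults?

13

1 → miss, frames (1)
5 → miss, frames (1 5)
2 → miss, evict 1, frames (5 2)
5 → hit
9 → miss, evict 2, frames (5 9)
2 → miss, evict 9, frames (5 2)
1 → miss, evict 2, frames (5 1)
9 → miss, evict 1, frames (5 9)
4 → miss, evict 9, frames (5 4)
8 → miss, evict 4, frames (5 8)
9 → miss, evict 8, frames (5 9)
8 → miss, evict 9, frames (5 8)
4 → miss, evict 8, frames (5 4)
0 → miss, evict 4, frames (5 0)
Page faults: 13.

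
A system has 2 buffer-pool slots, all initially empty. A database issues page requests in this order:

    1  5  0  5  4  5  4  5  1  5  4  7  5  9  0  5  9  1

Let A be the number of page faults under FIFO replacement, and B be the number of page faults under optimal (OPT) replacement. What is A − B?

Under FIFO: F F F . F F . . F . F F F F F F F F → 14 faults.
Under OPT: F F F . F . . . F . F F . F F . F F → 11 faults.
A − B = 14 − 11 = 3.

3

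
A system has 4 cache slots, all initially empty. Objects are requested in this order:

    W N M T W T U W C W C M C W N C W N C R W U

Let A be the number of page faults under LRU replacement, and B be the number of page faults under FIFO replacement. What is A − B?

-2

Under LRU: F F F F . . F . F . . F . . F . . . . F . F → 10 faults.
Under FIFO: F F F F . . F F F . . F . . F . . . . F F F → 12 faults.
A − B = 10 − 12 = -2.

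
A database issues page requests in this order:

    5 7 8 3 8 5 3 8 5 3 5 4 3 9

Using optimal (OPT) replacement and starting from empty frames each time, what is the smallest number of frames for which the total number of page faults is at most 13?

f=1: 14 faults
f=2: 9 faults
f=3: 6 faults
f=4: 6 faults
f=5: 6 faults
f=6: 6 faults
Smallest f with faults ≤ 13 is 2.

2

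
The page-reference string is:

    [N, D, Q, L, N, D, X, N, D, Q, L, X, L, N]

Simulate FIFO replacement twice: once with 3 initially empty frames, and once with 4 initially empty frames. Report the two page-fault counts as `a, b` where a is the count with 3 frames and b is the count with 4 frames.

3 frames: F F F F F F F . . F F . . F → 10 faults.
4 frames: F F F F . . F F F F F F . F → 11 faults.
11 > 10: adding a frame increased faults — Belady's anomaly.

10, 11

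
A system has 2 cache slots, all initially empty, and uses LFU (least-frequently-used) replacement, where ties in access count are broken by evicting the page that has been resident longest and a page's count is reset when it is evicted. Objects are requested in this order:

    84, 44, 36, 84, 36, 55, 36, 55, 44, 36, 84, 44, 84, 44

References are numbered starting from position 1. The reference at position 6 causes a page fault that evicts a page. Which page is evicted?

pos 1: 84: miss, frames (84)
pos 2: 44: miss, frames (84 44)
pos 3: 36: miss, evict 84, frames (44 36)
pos 4: 84: miss, evict 44, frames (36 84)
pos 5: 36: hit
pos 6: 55: miss, evict 84, frames (36 55)
At position 6, page 84 is evicted.

84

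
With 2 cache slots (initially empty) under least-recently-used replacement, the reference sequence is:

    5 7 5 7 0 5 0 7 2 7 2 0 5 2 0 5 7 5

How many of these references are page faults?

12

5: miss, frames {5}
7: miss, frames {5,7}
5: hit
7: hit
0: miss, evict 5, frames {7,0}
5: miss, evict 7, frames {0,5}
0: hit
7: miss, evict 5, frames {0,7}
2: miss, evict 0, frames {7,2}
7: hit
2: hit
0: miss, evict 7, frames {2,0}
5: miss, evict 2, frames {0,5}
2: miss, evict 0, frames {5,2}
0: miss, evict 5, frames {2,0}
5: miss, evict 2, frames {0,5}
7: miss, evict 0, frames {5,7}
5: hit
Page faults: 12.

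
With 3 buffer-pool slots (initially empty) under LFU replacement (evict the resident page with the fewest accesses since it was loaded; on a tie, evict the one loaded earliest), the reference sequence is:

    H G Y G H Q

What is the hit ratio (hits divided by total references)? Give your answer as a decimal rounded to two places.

0.33

H → fault, frames [H]
G → fault, frames [H, G]
Y → fault, frames [H, G, Y]
G → hit
H → hit
Q → fault, evict Y, frames [H, G, Q]
Hits: 2 of 6 references → 2/6 = 0.3333.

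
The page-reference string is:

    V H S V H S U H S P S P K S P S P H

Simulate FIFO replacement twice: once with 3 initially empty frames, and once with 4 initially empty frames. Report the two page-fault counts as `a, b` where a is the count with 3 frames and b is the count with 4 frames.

3 frames: F F F . . . F . . F . . F F . . . F → 8 faults.
4 frames: F F F . . . F . . F . . F . . . . F → 7 faults.
7 < 8: adding a frame reduced faults, as is typical.

8, 7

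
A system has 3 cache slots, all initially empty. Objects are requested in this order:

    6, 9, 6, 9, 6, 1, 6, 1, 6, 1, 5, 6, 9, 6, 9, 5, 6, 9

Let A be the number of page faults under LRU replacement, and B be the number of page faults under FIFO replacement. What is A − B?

Under LRU: F F . . . F . . . . F . F . . . . . → 5 faults.
Under FIFO: F F . . . F . . . . F F F . . . . . → 6 faults.
A − B = 5 − 6 = -1.

-1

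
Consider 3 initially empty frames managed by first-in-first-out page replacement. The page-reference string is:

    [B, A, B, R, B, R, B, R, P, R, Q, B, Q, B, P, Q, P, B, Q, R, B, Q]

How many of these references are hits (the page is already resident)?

B: miss, frames [B]
A: miss, frames [B, A]
B: hit
R: miss, frames [B, A, R]
B: hit
R: hit
B: hit
R: hit
P: miss, evict B, frames [A, R, P]
R: hit
Q: miss, evict A, frames [R, P, Q]
B: miss, evict R, frames [P, Q, B]
Q: hit
B: hit
P: hit
Q: hit
P: hit
B: hit
Q: hit
R: miss, evict P, frames [Q, B, R]
B: hit
Q: hit
Hits: 15.

15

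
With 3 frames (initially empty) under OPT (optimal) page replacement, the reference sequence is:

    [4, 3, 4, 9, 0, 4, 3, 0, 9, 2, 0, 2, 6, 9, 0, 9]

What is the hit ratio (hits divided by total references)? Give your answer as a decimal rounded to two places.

4 → fault, frames (4)
3 → fault, frames (4 3)
4 → hit
9 → fault, frames (4 3 9)
0 → fault, evict 9, frames (4 3 0)
4 → hit
3 → hit
0 → hit
9 → fault, evict 3, frames (4 0 9)
2 → fault, evict 4, frames (0 9 2)
0 → hit
2 → hit
6 → fault, evict 2, frames (0 9 6)
9 → hit
0 → hit
9 → hit
Hits: 9 of 16 references → 9/16 = 0.5625.

0.56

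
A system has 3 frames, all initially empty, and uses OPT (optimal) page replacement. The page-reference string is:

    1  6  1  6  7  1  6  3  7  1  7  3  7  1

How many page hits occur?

10

1 -> miss, frames [1]
6 -> miss, frames [1, 6]
1 -> hit
6 -> hit
7 -> miss, frames [1, 6, 7]
1 -> hit
6 -> hit
3 -> miss, evict 6, frames [1, 7, 3]
7 -> hit
1 -> hit
7 -> hit
3 -> hit
7 -> hit
1 -> hit
Hits: 10.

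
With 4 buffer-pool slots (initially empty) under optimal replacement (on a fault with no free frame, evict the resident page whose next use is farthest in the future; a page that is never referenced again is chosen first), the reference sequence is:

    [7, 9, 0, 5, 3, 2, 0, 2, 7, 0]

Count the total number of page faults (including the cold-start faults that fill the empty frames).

7 → miss, frames {7}
9 → miss, frames {7,9}
0 → miss, frames {7,9,0}
5 → miss, frames {7,9,0,5}
3 → miss, evict 5, frames {7,9,0,3}
2 → miss, evict 3, frames {7,9,0,2}
0 → hit
2 → hit
7 → hit
0 → hit
Page faults: 6.

6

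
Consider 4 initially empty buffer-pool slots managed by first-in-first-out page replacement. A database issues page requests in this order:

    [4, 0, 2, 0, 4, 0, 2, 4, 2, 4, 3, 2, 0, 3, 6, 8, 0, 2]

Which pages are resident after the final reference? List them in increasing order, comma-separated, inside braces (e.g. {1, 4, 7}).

4: fault, frames (4)
0: fault, frames (4 0)
2: fault, frames (4 0 2)
0: hit
4: hit
0: hit
2: hit
4: hit
2: hit
4: hit
3: fault, frames (4 0 2 3)
2: hit
0: hit
3: hit
6: fault, evict 4, frames (0 2 3 6)
8: fault, evict 0, frames (2 3 6 8)
0: fault, evict 2, frames (3 6 8 0)
2: fault, evict 3, frames (6 8 0 2)

{0, 2, 6, 8}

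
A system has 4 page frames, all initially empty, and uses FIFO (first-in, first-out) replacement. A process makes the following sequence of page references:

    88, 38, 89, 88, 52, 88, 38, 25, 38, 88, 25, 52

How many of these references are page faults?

88 -> miss, frames {88}
38 -> miss, frames {88,38}
89 -> miss, frames {88,38,89}
88 -> hit
52 -> miss, frames {88,38,89,52}
88 -> hit
38 -> hit
25 -> miss, evict 88, frames {38,89,52,25}
38 -> hit
88 -> miss, evict 38, frames {89,52,25,88}
25 -> hit
52 -> hit
Page faults: 6.

6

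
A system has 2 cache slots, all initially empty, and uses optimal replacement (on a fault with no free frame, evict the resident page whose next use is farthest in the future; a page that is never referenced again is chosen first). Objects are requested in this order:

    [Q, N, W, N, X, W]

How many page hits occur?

2

Q: fault, frames [Q]
N: fault, frames [Q, N]
W: fault, evict Q, frames [N, W]
N: hit
X: fault, evict N, frames [W, X]
W: hit
Hits: 2.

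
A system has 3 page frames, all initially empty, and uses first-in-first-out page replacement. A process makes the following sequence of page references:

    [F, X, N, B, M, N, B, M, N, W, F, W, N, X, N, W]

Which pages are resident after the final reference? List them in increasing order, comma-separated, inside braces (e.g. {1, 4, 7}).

{N, W, X}

F: miss, frames {F}
X: miss, frames {F,X}
N: miss, frames {F,X,N}
B: miss, evict F, frames {X,N,B}
M: miss, evict X, frames {N,B,M}
N: hit
B: hit
M: hit
N: hit
W: miss, evict N, frames {B,M,W}
F: miss, evict B, frames {M,W,F}
W: hit
N: miss, evict M, frames {W,F,N}
X: miss, evict W, frames {F,N,X}
N: hit
W: miss, evict F, frames {N,X,W}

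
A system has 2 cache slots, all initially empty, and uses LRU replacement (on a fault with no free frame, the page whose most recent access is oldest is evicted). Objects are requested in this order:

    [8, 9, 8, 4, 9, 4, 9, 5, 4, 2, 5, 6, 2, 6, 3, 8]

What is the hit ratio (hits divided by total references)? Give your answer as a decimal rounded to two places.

8 -> miss, frames {8}
9 -> miss, frames {8,9}
8 -> hit
4 -> miss, evict 9, frames {8,4}
9 -> miss, evict 8, frames {4,9}
4 -> hit
9 -> hit
5 -> miss, evict 4, frames {9,5}
4 -> miss, evict 9, frames {5,4}
2 -> miss, evict 5, frames {4,2}
5 -> miss, evict 4, frames {2,5}
6 -> miss, evict 2, frames {5,6}
2 -> miss, evict 5, frames {6,2}
6 -> hit
3 -> miss, evict 2, frames {6,3}
8 -> miss, evict 6, frames {3,8}
Hits: 4 of 16 references → 4/16 = 0.2500.

0.25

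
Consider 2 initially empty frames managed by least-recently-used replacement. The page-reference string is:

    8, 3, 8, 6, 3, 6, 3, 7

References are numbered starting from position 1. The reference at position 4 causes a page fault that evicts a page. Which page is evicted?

3

pos 1: 8 → fault, frames [8]
pos 2: 3 → fault, frames [8, 3]
pos 3: 8 → hit
pos 4: 6 → fault, evict 3, frames [8, 6]
At position 4, page 3 is evicted.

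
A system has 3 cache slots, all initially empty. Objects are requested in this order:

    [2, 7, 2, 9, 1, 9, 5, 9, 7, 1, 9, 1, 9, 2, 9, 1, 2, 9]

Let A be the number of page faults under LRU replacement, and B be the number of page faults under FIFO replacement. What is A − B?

Under LRU: F F . F F . F . F F . . . F . . . . → 8 faults.
Under FIFO: F F . F F . F . F . F F . F . . . . → 9 faults.
A − B = 8 − 9 = -1.

-1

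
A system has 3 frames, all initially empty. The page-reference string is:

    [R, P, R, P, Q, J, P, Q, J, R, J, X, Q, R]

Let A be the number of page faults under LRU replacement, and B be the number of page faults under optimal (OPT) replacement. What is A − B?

Under LRU: F F . . F F . . . F . F F F → 8 faults.
Under OPT: F F . . F F . . . F . F . . → 6 faults.
A − B = 8 − 6 = 2.

2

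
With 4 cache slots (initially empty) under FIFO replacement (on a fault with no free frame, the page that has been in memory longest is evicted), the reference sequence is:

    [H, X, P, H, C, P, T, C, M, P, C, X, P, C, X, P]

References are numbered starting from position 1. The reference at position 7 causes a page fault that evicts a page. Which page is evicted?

pos 1: H → miss, frames {H}
pos 2: X → miss, frames {H,X}
pos 3: P → miss, frames {H,X,P}
pos 4: H → hit
pos 5: C → miss, frames {H,X,P,C}
pos 6: P → hit
pos 7: T → miss, evict H, frames {X,P,C,T}
At position 7, page H is evicted.

H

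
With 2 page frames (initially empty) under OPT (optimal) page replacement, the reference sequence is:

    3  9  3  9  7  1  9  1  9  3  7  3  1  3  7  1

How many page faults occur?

3: fault, frames [3]
9: fault, frames [3, 9]
3: hit
9: hit
7: fault, evict 3, frames [9, 7]
1: fault, evict 7, frames [9, 1]
9: hit
1: hit
9: hit
3: fault, evict 9, frames [1, 3]
7: fault, evict 1, frames [3, 7]
3: hit
1: fault, evict 7, frames [3, 1]
3: hit
7: fault, evict 3, frames [1, 7]
1: hit
Page faults: 8.

8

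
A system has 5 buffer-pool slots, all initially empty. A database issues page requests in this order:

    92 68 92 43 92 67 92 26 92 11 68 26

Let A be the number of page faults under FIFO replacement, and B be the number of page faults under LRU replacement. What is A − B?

Under FIFO: F F . F . F . F . F . . → 6 faults.
Under LRU: F F . F . F . F . F F . → 7 faults.
A − B = 6 − 7 = -1.

-1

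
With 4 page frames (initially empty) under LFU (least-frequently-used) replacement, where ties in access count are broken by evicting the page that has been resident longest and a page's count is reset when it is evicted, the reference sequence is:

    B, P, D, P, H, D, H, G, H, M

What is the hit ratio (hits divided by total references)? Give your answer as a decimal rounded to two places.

0.40

B → fault, frames (B)
P → fault, frames (B P)
D → fault, frames (B P D)
P → hit
H → fault, frames (B P D H)
D → hit
H → hit
G → fault, evict B, frames (P D H G)
H → hit
M → fault, evict G, frames (P D H M)
Hits: 4 of 10 references → 4/10 = 0.4000.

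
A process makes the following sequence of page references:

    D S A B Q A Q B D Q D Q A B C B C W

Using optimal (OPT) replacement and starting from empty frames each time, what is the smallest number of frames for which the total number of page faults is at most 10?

f=1: 18 faults
f=2: 11 faults
f=3: 9 faults
f=4: 7 faults
f=5: 7 faults
f=6: 7 faults
f=7: 7 faults
Smallest f with faults ≤ 10 is 3.

3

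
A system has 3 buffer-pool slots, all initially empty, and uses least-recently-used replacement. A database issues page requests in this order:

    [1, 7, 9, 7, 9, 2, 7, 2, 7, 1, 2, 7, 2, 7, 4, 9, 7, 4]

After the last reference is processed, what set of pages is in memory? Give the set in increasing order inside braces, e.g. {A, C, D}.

1 -> fault, frames {1}
7 -> fault, frames {1,7}
9 -> fault, frames {1,7,9}
7 -> hit
9 -> hit
2 -> fault, evict 1, frames {7,9,2}
7 -> hit
2 -> hit
7 -> hit
1 -> fault, evict 9, frames {2,7,1}
2 -> hit
7 -> hit
2 -> hit
7 -> hit
4 -> fault, evict 1, frames {2,7,4}
9 -> fault, evict 2, frames {7,4,9}
7 -> hit
4 -> hit

{4, 7, 9}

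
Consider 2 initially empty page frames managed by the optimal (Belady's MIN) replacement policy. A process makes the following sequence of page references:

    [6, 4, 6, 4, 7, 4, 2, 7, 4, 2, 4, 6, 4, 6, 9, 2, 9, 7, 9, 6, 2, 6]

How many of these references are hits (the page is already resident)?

11

6 -> fault, frames (6)
4 -> fault, frames (6 4)
6 -> hit
4 -> hit
7 -> fault, evict 6, frames (4 7)
4 -> hit
2 -> fault, evict 4, frames (7 2)
7 -> hit
4 -> fault, evict 7, frames (2 4)
2 -> hit
4 -> hit
6 -> fault, evict 2, frames (4 6)
4 -> hit
6 -> hit
9 -> fault, evict 4, frames (6 9)
2 -> fault, evict 6, frames (9 2)
9 -> hit
7 -> fault, evict 2, frames (9 7)
9 -> hit
6 -> fault, evict 7, frames (9 6)
2 -> fault, evict 9, frames (6 2)
6 -> hit
Hits: 11.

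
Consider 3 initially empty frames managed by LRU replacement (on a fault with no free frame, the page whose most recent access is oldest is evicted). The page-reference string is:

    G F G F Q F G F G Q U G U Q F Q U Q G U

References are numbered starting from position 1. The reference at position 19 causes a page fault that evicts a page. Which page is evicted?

F

pos 1: G: fault, frames (G)
pos 2: F: fault, frames (G F)
pos 3: G: hit
pos 4: F: hit
pos 5: Q: fault, frames (G F Q)
pos 6: F: hit
pos 7: G: hit
pos 8: F: hit
pos 9: G: hit
pos 10: Q: hit
pos 11: U: fault, evict F, frames (G Q U)
pos 12: G: hit
pos 13: U: hit
pos 14: Q: hit
pos 15: F: fault, evict G, frames (U Q F)
pos 16: Q: hit
pos 17: U: hit
pos 18: Q: hit
pos 19: G: fault, evict F, frames (U Q G)
At position 19, page F is evicted.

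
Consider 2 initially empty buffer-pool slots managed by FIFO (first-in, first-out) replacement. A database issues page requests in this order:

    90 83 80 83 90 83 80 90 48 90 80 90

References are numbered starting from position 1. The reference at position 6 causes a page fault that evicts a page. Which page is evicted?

pos 1: 90: fault, frames [90]
pos 2: 83: fault, frames [90, 83]
pos 3: 80: fault, evict 90, frames [83, 80]
pos 4: 83: hit
pos 5: 90: fault, evict 83, frames [80, 90]
pos 6: 83: fault, evict 80, frames [90, 83]
At position 6, page 80 is evicted.

80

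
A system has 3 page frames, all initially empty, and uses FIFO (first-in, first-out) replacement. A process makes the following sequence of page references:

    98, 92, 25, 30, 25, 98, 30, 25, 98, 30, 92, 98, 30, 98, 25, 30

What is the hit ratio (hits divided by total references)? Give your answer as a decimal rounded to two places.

98 → miss, frames [98]
92 → miss, frames [98, 92]
25 → miss, frames [98, 92, 25]
30 → miss, evict 98, frames [92, 25, 30]
25 → hit
98 → miss, evict 92, frames [25, 30, 98]
30 → hit
25 → hit
98 → hit
30 → hit
92 → miss, evict 25, frames [30, 98, 92]
98 → hit
30 → hit
98 → hit
25 → miss, evict 30, frames [98, 92, 25]
30 → miss, evict 98, frames [92, 25, 30]
Hits: 8 of 16 references → 8/16 = 0.5000.

0.50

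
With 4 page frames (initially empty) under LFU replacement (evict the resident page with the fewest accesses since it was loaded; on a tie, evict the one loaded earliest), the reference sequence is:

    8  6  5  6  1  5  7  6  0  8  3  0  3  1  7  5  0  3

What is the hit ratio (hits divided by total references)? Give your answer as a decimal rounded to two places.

8: miss, frames {8}
6: miss, frames {8,6}
5: miss, frames {8,6,5}
6: hit
1: miss, frames {8,6,5,1}
5: hit
7: miss, evict 8, frames {6,5,1,7}
6: hit
0: miss, evict 1, frames {6,5,7,0}
8: miss, evict 7, frames {6,5,0,8}
3: miss, evict 0, frames {6,5,8,3}
0: miss, evict 8, frames {6,5,3,0}
3: hit
1: miss, evict 0, frames {6,5,3,1}
7: miss, evict 1, frames {6,5,3,7}
5: hit
0: miss, evict 7, frames {6,5,3,0}
3: hit
Hits: 6 of 18 references → 6/18 = 0.3333.

0.33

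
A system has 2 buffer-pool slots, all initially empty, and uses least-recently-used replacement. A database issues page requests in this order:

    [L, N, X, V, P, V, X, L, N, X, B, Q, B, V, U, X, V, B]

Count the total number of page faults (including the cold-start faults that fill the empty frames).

16

L -> miss, frames (L)
N -> miss, frames (L N)
X -> miss, evict L, frames (N X)
V -> miss, evict N, frames (X V)
P -> miss, evict X, frames (V P)
V -> hit
X -> miss, evict P, frames (V X)
L -> miss, evict V, frames (X L)
N -> miss, evict X, frames (L N)
X -> miss, evict L, frames (N X)
B -> miss, evict N, frames (X B)
Q -> miss, evict X, frames (B Q)
B -> hit
V -> miss, evict Q, frames (B V)
U -> miss, evict B, frames (V U)
X -> miss, evict V, frames (U X)
V -> miss, evict U, frames (X V)
B -> miss, evict X, frames (V B)
Page faults: 16.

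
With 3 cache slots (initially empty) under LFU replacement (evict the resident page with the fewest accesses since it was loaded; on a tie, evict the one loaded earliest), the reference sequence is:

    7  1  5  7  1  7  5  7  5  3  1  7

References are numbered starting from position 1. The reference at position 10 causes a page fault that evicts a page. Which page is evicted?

1

pos 1: 7 → miss, frames {7}
pos 2: 1 → miss, frames {7,1}
pos 3: 5 → miss, frames {7,1,5}
pos 4: 7 → hit
pos 5: 1 → hit
pos 6: 7 → hit
pos 7: 5 → hit
pos 8: 7 → hit
pos 9: 5 → hit
pos 10: 3 → miss, evict 1, frames {7,5,3}
At position 10, page 1 is evicted.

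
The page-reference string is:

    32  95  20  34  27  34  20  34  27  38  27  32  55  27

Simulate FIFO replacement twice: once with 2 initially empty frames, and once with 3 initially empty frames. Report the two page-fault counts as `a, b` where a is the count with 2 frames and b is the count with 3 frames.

12, 9

2 frames: F F F F F . F F F F . F F F → 12 faults.
3 frames: F F F F F . . . . F . F F F → 9 faults.
9 < 12: adding a frame reduced faults, as is typical.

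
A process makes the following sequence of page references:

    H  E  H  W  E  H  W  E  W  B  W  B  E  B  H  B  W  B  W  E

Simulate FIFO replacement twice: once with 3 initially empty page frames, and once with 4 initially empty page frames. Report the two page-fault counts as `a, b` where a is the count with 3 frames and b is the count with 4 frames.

6, 4

3 frames: F F . F . . . . . F . . . . F . . . . F → 6 faults.
4 frames: F F . F . . . . . F . . . . . . . . . . → 4 faults.
4 < 6: adding a frame reduced faults, as is typical.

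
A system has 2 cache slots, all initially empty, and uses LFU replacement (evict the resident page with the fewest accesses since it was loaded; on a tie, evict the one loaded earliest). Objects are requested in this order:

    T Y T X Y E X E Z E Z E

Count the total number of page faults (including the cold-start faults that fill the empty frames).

T → fault, frames {T}
Y → fault, frames {T,Y}
T → hit
X → fault, evict Y, frames {T,X}
Y → fault, evict X, frames {T,Y}
E → fault, evict Y, frames {T,E}
X → fault, evict E, frames {T,X}
E → fault, evict X, frames {T,E}
Z → fault, evict E, frames {T,Z}
E → fault, evict Z, frames {T,E}
Z → fault, evict E, frames {T,Z}
E → fault, evict Z, frames {T,E}
Page faults: 11.

11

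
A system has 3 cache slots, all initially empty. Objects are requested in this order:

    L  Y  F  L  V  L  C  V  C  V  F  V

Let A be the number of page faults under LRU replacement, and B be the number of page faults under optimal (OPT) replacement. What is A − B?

1

Under LRU: F F F . F . F . . . F . → 6 faults.
Under OPT: F F F . F . F . . . . . → 5 faults.
A − B = 6 − 5 = 1.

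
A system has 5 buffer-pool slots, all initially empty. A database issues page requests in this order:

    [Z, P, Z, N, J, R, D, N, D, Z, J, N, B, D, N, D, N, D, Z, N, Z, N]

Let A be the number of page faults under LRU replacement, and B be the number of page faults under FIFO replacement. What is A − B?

Under LRU: F F . F F F F . . . . . F . . . . . . . . . → 7 faults.
Under FIFO: F F . F F F F . . F . . F . F . . . . . . . → 9 faults.
A − B = 7 − 9 = -2.

-2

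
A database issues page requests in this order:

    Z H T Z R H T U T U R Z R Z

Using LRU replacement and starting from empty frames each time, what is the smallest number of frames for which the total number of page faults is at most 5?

f=1: 14 faults
f=2: 10 faults
f=3: 9 faults
f=4: 6 faults
f=5: 5 faults
Smallest f with faults ≤ 5 is 5.

5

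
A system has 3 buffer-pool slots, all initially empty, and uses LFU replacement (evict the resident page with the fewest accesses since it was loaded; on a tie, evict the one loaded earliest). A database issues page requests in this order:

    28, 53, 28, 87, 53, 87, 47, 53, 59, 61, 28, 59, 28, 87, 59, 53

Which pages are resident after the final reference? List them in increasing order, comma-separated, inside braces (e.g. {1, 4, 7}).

{53, 59, 87}

28 → fault, frames {28}
53 → fault, frames {28,53}
28 → hit
87 → fault, frames {28,53,87}
53 → hit
87 → hit
47 → fault, evict 28, frames {53,87,47}
53 → hit
59 → fault, evict 47, frames {53,87,59}
61 → fault, evict 59, frames {53,87,61}
28 → fault, evict 61, frames {53,87,28}
59 → fault, evict 28, frames {53,87,59}
28 → fault, evict 59, frames {53,87,28}
87 → hit
59 → fault, evict 28, frames {53,87,59}
53 → hit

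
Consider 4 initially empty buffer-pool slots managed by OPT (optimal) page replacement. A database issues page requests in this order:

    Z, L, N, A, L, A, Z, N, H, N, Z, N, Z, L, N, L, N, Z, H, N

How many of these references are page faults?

5

Z → miss, frames (Z)
L → miss, frames (Z L)
N → miss, frames (Z L N)
A → miss, frames (Z L N A)
L → hit
A → hit
Z → hit
N → hit
H → miss, evict A, frames (Z L N H)
N → hit
Z → hit
N → hit
Z → hit
L → hit
N → hit
L → hit
N → hit
Z → hit
H → hit
N → hit
Page faults: 5.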